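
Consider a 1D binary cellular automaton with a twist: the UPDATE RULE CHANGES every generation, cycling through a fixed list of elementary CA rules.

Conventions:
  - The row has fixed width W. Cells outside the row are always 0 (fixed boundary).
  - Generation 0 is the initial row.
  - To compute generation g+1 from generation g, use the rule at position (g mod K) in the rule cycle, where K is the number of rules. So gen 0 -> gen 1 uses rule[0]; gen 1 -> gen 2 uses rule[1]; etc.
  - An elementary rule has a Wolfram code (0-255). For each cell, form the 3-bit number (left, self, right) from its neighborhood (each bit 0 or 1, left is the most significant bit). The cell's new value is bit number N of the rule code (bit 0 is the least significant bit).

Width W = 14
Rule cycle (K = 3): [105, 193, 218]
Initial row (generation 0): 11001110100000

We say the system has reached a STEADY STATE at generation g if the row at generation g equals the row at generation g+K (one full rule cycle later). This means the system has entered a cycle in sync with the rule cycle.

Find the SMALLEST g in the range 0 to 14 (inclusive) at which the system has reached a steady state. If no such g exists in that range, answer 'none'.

Gen 0: 11001110100000
Gen 1 (rule 105): 11001011001111
Gen 2 (rule 193): 01000001000111
Gen 3 (rule 218): 10100010101111
Gen 4 (rule 105): 01001001011001
Gen 5 (rule 193): 00000000001000
Gen 6 (rule 218): 00000000010100
Gen 7 (rule 105): 11111111001001
Gen 8 (rule 193): 01111111000000
Gen 9 (rule 218): 11111111100000
Gen 10 (rule 105): 10000000101111
Gen 11 (rule 193): 00111110000111
Gen 12 (rule 218): 01111111001111
Gen 13 (rule 105): 01000001001001
Gen 14 (rule 193): 00011100000000
Gen 15 (rule 218): 00111110000000
Gen 16 (rule 105): 10100010111111
Gen 17 (rule 193): 00001000011111

Answer: none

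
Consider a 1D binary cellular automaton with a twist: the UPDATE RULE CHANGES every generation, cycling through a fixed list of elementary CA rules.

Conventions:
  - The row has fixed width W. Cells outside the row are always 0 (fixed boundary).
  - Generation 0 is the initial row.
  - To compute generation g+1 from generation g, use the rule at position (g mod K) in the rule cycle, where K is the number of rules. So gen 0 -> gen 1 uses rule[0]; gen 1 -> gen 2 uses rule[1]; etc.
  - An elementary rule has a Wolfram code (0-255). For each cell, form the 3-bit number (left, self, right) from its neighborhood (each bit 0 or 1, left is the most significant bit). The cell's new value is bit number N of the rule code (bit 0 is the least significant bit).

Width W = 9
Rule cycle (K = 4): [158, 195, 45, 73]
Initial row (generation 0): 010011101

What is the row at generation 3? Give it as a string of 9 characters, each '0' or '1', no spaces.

Answer: 010000110

Derivation:
Gen 0: 010011101
Gen 1 (rule 158): 111111001
Gen 2 (rule 195): 011111010
Gen 3 (rule 45): 010000110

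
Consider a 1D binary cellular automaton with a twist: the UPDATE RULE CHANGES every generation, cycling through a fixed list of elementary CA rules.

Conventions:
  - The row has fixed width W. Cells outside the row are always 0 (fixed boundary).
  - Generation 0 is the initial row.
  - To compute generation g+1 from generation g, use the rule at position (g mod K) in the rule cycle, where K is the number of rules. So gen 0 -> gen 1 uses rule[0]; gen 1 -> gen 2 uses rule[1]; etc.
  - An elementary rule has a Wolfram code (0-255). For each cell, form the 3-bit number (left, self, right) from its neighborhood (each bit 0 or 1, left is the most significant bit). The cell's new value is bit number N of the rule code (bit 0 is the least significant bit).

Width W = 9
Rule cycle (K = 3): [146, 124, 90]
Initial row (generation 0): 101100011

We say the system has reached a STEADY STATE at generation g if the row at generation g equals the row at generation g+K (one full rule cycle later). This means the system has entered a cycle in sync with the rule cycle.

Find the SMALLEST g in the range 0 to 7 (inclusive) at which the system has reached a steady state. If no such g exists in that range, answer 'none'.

Answer: none

Derivation:
Gen 0: 101100011
Gen 1 (rule 146): 000010100
Gen 2 (rule 124): 000011110
Gen 3 (rule 90): 000110011
Gen 4 (rule 146): 001001100
Gen 5 (rule 124): 001101110
Gen 6 (rule 90): 011101011
Gen 7 (rule 146): 101000000
Gen 8 (rule 124): 111100000
Gen 9 (rule 90): 100110000
Gen 10 (rule 146): 011001000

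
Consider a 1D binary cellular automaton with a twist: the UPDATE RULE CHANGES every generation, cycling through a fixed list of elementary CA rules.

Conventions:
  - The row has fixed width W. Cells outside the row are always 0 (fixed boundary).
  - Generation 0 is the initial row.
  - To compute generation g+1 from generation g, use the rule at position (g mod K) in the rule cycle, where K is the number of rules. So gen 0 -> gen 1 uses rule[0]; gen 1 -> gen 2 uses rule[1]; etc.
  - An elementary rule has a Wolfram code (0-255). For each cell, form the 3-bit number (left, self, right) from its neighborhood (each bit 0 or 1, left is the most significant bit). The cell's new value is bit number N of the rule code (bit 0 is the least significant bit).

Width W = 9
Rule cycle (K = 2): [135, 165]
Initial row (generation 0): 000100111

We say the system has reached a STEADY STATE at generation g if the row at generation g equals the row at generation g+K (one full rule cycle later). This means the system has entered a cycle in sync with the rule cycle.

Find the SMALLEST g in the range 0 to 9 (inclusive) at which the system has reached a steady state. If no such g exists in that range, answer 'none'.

Answer: 7

Derivation:
Gen 0: 000100111
Gen 1 (rule 135): 111101010
Gen 2 (rule 165): 011011110
Gen 3 (rule 135): 100001100
Gen 4 (rule 165): 101100001
Gen 5 (rule 135): 100001111
Gen 6 (rule 165): 101100110
Gen 7 (rule 135): 100001000
Gen 8 (rule 165): 101101011
Gen 9 (rule 135): 100001000
Gen 10 (rule 165): 101101011
Gen 11 (rule 135): 100001000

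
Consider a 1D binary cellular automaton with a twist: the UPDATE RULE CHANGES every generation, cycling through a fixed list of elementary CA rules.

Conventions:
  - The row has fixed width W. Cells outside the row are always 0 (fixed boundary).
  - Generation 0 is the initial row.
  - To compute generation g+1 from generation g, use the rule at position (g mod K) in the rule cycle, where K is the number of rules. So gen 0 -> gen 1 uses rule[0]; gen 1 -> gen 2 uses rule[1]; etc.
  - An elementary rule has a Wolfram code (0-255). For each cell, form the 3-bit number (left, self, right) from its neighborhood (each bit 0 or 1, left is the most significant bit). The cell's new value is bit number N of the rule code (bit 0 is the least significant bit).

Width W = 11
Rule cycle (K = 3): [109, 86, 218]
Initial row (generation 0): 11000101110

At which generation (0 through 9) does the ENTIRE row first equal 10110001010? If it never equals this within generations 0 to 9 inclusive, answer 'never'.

Answer: never

Derivation:
Gen 0: 11000101110
Gen 1 (rule 109): 11010111010
Gen 2 (rule 86): 01010001011
Gen 3 (rule 218): 10001010011
Gen 4 (rule 109): 10101110011
Gen 5 (rule 86): 10100011101
Gen 6 (rule 218): 00010111100
Gen 7 (rule 109): 11011100101
Gen 8 (rule 86): 01000111101
Gen 9 (rule 218): 10101111100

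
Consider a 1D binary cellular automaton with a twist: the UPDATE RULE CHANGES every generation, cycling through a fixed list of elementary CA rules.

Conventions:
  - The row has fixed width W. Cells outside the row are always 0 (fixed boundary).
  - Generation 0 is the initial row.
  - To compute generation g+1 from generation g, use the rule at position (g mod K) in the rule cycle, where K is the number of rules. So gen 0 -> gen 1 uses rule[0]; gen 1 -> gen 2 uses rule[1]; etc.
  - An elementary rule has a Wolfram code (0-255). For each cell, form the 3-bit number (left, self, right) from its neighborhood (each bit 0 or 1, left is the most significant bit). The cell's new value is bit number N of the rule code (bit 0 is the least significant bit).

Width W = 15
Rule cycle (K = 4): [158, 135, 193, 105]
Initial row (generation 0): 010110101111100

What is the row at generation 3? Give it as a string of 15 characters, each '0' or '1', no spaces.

Gen 0: 010110101111100
Gen 1 (rule 158): 110100101111010
Gen 2 (rule 135): 000101100110010
Gen 3 (rule 193): 110000100010000

Answer: 110000100010000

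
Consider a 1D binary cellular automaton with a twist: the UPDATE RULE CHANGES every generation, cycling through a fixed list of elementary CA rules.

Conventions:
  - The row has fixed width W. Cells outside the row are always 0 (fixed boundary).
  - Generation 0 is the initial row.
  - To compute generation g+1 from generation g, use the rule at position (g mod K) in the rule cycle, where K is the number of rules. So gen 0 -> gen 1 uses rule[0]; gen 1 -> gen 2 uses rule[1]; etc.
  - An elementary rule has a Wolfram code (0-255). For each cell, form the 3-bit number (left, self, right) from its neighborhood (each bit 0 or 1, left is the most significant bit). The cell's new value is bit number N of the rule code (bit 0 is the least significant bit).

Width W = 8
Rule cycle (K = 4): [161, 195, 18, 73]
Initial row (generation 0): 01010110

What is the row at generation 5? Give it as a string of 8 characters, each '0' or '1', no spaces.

Answer: 00111100

Derivation:
Gen 0: 01010110
Gen 1 (rule 161): 00101000
Gen 2 (rule 195): 11000011
Gen 3 (rule 18): 00100100
Gen 4 (rule 73): 10000001
Gen 5 (rule 161): 00111100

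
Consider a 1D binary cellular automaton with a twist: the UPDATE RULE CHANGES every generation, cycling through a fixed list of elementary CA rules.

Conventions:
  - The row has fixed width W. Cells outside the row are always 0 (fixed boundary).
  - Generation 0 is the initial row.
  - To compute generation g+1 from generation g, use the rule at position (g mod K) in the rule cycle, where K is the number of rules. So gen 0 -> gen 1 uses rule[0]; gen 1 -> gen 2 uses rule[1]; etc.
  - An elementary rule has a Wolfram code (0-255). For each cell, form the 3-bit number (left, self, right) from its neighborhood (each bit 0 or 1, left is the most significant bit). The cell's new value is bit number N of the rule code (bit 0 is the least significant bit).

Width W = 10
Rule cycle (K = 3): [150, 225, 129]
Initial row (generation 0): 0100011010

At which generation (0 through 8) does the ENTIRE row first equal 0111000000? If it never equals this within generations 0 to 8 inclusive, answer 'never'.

Answer: 4

Derivation:
Gen 0: 0100011010
Gen 1 (rule 150): 1110100011
Gen 2 (rule 225): 0111001001
Gen 3 (rule 129): 0010000000
Gen 4 (rule 150): 0111000000
Gen 5 (rule 225): 0011011111
Gen 6 (rule 129): 1000001110
Gen 7 (rule 150): 1100010101
Gen 8 (rule 225): 0101001010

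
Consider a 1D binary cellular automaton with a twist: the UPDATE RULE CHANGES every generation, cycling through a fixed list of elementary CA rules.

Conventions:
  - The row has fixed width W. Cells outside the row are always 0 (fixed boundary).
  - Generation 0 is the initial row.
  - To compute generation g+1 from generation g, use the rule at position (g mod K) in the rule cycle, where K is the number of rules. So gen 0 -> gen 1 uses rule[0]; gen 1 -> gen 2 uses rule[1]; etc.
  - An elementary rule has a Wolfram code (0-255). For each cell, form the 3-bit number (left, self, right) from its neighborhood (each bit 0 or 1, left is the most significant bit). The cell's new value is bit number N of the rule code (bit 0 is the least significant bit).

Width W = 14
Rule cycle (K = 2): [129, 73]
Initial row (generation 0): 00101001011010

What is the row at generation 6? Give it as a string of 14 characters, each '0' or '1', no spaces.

Answer: 11010100001011

Derivation:
Gen 0: 00101001011010
Gen 1 (rule 129): 10000000000000
Gen 2 (rule 73): 00111111111111
Gen 3 (rule 129): 10011111111110
Gen 4 (rule 73): 00010000000010
Gen 5 (rule 129): 11000111111000
Gen 6 (rule 73): 11010100001011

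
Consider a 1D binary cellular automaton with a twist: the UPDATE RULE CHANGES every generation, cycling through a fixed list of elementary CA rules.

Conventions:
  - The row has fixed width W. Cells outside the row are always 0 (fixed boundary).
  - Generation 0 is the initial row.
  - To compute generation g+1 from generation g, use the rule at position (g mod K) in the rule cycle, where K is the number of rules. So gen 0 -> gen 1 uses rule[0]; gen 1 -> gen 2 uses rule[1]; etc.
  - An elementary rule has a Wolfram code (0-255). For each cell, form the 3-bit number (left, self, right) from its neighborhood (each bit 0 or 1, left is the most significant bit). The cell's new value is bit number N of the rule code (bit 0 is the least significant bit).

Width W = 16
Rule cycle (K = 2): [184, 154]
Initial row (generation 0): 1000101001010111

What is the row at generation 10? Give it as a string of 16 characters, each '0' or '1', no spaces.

Gen 0: 1000101001010111
Gen 1 (rule 184): 0100010100101110
Gen 2 (rule 154): 1010100011001101
Gen 3 (rule 184): 0101010010101010
Gen 4 (rule 154): 1000001100000001
Gen 5 (rule 184): 0100001010000000
Gen 6 (rule 154): 1010010001000000
Gen 7 (rule 184): 0101001000100000
Gen 8 (rule 154): 1000110101010000
Gen 9 (rule 184): 0100101010101000
Gen 10 (rule 154): 1011000000000100

Answer: 1011000000000100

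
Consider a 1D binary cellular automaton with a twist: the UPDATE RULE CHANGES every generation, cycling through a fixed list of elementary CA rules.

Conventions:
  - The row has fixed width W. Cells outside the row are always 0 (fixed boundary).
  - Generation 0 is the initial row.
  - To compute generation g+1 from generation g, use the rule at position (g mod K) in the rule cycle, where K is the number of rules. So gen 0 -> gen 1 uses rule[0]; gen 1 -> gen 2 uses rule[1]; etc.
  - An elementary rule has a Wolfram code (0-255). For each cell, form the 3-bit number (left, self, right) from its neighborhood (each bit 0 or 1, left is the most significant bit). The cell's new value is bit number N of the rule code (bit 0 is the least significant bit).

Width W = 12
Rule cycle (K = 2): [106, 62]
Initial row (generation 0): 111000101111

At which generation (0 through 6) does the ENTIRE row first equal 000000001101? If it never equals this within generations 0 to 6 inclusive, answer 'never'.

Answer: never

Derivation:
Gen 0: 111000101111
Gen 1 (rule 106): 101001011001
Gen 2 (rule 62): 111111110111
Gen 3 (rule 106): 100000011101
Gen 4 (rule 62): 110000110011
Gen 5 (rule 106): 110001110111
Gen 6 (rule 62): 101011001100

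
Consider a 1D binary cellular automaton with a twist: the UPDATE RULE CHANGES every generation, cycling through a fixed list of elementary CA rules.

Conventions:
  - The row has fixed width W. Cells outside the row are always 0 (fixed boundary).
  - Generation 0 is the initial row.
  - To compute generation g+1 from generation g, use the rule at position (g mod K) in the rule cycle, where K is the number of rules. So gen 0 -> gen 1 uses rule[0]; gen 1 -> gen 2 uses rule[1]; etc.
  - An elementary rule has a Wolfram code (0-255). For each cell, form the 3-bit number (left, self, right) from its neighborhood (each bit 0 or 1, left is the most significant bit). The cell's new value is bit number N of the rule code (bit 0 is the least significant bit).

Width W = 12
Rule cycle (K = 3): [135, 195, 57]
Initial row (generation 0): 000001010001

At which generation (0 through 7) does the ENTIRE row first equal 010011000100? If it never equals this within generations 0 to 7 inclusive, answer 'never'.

Answer: 5

Derivation:
Gen 0: 000001010001
Gen 1 (rule 135): 111111010111
Gen 2 (rule 195): 011111000011
Gen 3 (rule 57): 010000111010
Gen 4 (rule 135): 110111010010
Gen 5 (rule 195): 010011000100
Gen 6 (rule 57): 001010110011
Gen 7 (rule 135): 111010000100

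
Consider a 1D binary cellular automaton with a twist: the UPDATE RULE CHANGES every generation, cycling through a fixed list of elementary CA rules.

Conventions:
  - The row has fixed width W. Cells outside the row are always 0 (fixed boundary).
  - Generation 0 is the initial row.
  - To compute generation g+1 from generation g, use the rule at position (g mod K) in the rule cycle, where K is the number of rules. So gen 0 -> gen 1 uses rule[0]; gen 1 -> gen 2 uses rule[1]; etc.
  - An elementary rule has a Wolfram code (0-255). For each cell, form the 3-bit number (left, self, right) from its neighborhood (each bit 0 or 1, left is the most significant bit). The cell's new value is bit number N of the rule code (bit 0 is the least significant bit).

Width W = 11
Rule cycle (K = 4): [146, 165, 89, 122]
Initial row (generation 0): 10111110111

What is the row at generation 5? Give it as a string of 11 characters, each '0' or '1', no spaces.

Answer: 00010001101

Derivation:
Gen 0: 10111110111
Gen 1 (rule 146): 00011100010
Gen 2 (rule 165): 11001001010
Gen 3 (rule 89): 11100100001
Gen 4 (rule 122): 10111010010
Gen 5 (rule 146): 00010001101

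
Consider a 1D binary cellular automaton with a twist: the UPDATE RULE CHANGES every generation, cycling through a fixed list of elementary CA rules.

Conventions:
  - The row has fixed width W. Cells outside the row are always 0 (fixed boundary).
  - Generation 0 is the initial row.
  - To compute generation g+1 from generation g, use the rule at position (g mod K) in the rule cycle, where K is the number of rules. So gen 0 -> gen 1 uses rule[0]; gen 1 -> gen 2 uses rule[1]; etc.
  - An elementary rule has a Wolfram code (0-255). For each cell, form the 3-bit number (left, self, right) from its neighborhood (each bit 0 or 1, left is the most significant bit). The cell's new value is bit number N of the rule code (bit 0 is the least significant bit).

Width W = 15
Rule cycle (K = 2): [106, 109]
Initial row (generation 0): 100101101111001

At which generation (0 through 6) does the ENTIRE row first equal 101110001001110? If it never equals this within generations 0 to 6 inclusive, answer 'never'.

Answer: 2

Derivation:
Gen 0: 100101101111001
Gen 1 (rule 106): 001011111001010
Gen 2 (rule 109): 101110001001110
Gen 3 (rule 106): 011010010011010
Gen 4 (rule 109): 011110010011110
Gen 5 (rule 106): 110010100110010
Gen 6 (rule 109): 110011100110010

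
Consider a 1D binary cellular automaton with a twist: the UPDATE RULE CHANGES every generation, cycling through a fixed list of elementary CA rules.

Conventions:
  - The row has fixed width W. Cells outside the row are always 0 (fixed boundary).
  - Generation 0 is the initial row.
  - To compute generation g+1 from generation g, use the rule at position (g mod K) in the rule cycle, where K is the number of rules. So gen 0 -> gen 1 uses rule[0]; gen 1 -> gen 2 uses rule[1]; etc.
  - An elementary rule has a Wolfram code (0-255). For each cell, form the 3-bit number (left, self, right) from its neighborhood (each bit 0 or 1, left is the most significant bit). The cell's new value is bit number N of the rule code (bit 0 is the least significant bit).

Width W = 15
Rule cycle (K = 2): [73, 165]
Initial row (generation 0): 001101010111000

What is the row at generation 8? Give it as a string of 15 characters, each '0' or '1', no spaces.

Answer: 111110010110111

Derivation:
Gen 0: 001101010111000
Gen 1 (rule 73): 101100000101011
Gen 2 (rule 165): 110001110111100
Gen 3 (rule 73): 110101010100101
Gen 4 (rule 165): 001111111100111
Gen 5 (rule 73): 101000000100101
Gen 6 (rule 165): 111011110100111
Gen 7 (rule 73): 101010010000101
Gen 8 (rule 165): 111110010110111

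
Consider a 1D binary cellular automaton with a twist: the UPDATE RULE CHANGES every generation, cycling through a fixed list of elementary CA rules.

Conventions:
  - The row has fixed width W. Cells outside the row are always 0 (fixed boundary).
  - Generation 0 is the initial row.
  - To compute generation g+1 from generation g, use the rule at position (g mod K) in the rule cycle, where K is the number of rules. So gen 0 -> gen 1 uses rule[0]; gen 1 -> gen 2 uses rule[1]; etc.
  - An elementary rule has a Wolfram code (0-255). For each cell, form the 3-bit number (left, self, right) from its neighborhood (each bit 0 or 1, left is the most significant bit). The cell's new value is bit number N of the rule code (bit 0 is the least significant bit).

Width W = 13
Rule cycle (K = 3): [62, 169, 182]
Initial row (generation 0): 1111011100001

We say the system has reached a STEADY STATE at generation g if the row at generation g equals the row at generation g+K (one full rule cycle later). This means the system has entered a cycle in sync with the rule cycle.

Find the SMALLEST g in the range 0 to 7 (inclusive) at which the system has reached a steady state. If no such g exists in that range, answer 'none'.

Answer: none

Derivation:
Gen 0: 1111011100001
Gen 1 (rule 62): 1000110010011
Gen 2 (rule 169): 0010100000010
Gen 3 (rule 182): 0111110000111
Gen 4 (rule 62): 1100001001100
Gen 5 (rule 169): 1001100001001
Gen 6 (rule 182): 1110010011111
Gen 7 (rule 62): 1001111110000
Gen 8 (rule 169): 0001111100111
Gen 9 (rule 182): 0010111011010
Gen 10 (rule 62): 0111100110111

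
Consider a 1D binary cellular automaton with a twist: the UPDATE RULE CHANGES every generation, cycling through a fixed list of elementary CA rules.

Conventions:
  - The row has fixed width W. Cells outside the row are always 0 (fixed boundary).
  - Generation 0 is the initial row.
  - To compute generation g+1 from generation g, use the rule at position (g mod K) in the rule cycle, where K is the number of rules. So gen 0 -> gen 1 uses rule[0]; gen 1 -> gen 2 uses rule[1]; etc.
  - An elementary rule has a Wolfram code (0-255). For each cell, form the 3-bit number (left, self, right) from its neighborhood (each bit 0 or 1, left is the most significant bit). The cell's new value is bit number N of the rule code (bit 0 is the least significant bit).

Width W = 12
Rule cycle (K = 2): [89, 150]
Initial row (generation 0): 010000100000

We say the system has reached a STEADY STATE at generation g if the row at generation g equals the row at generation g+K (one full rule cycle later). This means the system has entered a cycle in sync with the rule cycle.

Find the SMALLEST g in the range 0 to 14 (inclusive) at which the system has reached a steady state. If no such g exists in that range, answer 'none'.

Gen 0: 010000100000
Gen 1 (rule 89): 001110011111
Gen 2 (rule 150): 010101101110
Gen 3 (rule 89): 000001101011
Gen 4 (rule 150): 000010001000
Gen 5 (rule 89): 111001100111
Gen 6 (rule 150): 010110011010
Gen 7 (rule 89): 000111011001
Gen 8 (rule 150): 001010000111
Gen 9 (rule 89): 100001110101
Gen 10 (rule 150): 110010100101
Gen 11 (rule 89): 111000010000
Gen 12 (rule 150): 010100111000
Gen 13 (rule 89): 000010101111
Gen 14 (rule 150): 000110100110
Gen 15 (rule 89): 110110010111
Gen 16 (rule 150): 000001110010

Answer: none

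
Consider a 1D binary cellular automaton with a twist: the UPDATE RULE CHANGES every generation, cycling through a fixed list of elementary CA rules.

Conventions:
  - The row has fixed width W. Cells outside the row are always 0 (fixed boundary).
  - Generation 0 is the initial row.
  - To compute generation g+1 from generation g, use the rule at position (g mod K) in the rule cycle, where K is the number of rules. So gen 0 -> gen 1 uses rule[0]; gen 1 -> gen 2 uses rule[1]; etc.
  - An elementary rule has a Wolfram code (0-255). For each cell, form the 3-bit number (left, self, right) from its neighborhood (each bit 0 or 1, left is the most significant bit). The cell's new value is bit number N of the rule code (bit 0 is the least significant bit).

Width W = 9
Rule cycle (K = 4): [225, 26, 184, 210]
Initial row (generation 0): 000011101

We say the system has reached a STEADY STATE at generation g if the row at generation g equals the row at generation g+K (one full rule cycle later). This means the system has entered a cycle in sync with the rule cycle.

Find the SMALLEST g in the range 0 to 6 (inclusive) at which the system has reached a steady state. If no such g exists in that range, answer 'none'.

Answer: none

Derivation:
Gen 0: 000011101
Gen 1 (rule 225): 111001110
Gen 2 (rule 26): 100111001
Gen 3 (rule 184): 010110100
Gen 4 (rule 210): 100010010
Gen 5 (rule 225): 001000000
Gen 6 (rule 26): 010100000
Gen 7 (rule 184): 001010000
Gen 8 (rule 210): 010001000
Gen 9 (rule 225): 000100011
Gen 10 (rule 26): 001010110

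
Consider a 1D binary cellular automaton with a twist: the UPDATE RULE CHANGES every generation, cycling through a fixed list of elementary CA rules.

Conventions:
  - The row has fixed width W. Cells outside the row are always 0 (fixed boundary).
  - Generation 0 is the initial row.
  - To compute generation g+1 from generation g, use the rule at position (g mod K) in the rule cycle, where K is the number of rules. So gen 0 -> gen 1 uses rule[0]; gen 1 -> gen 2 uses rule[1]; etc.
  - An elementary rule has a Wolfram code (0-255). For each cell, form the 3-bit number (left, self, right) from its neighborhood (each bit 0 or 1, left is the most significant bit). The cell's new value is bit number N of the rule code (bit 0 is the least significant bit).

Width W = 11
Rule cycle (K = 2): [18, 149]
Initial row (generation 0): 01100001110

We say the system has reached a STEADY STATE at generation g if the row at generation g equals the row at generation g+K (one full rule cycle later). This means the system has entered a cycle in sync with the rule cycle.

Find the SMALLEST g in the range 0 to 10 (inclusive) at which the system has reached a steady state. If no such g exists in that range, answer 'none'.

Answer: 3

Derivation:
Gen 0: 01100001110
Gen 1 (rule 18): 10010010001
Gen 2 (rule 149): 11011011101
Gen 3 (rule 18): 00000000000
Gen 4 (rule 149): 11111111111
Gen 5 (rule 18): 00000000000
Gen 6 (rule 149): 11111111111
Gen 7 (rule 18): 00000000000
Gen 8 (rule 149): 11111111111
Gen 9 (rule 18): 00000000000
Gen 10 (rule 149): 11111111111
Gen 11 (rule 18): 00000000000
Gen 12 (rule 149): 11111111111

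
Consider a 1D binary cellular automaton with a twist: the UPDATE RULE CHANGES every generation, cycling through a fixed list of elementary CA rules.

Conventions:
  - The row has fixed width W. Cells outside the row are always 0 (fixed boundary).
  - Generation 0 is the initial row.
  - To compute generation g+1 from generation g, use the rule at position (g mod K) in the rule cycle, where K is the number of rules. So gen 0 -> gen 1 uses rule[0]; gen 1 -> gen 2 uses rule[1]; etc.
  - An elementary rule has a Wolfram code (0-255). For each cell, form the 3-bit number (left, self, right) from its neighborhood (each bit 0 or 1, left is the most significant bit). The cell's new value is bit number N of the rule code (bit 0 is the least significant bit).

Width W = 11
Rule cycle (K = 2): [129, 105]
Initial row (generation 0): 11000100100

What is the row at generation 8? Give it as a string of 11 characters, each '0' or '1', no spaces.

Gen 0: 11000100100
Gen 1 (rule 129): 00010000001
Gen 2 (rule 105): 11000111100
Gen 3 (rule 129): 00010011001
Gen 4 (rule 105): 11000011000
Gen 5 (rule 129): 00011000011
Gen 6 (rule 105): 11011011011
Gen 7 (rule 129): 00000000000
Gen 8 (rule 105): 11111111111

Answer: 11111111111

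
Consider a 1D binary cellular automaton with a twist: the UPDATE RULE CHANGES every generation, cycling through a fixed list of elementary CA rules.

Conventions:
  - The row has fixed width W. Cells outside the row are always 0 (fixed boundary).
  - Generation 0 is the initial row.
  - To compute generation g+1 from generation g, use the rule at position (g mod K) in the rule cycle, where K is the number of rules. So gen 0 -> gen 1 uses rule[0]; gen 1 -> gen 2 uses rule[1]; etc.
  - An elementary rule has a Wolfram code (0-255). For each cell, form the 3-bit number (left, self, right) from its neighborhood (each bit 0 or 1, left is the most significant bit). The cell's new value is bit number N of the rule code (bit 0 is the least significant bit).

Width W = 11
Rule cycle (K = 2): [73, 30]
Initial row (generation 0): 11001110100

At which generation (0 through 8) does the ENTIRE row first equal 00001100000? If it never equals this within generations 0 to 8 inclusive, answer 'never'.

Answer: never

Derivation:
Gen 0: 11001110100
Gen 1 (rule 73): 11001010001
Gen 2 (rule 30): 10111011011
Gen 3 (rule 73): 00101011011
Gen 4 (rule 30): 01101010010
Gen 5 (rule 73): 01100000000
Gen 6 (rule 30): 11010000000
Gen 7 (rule 73): 11000111111
Gen 8 (rule 30): 10101100000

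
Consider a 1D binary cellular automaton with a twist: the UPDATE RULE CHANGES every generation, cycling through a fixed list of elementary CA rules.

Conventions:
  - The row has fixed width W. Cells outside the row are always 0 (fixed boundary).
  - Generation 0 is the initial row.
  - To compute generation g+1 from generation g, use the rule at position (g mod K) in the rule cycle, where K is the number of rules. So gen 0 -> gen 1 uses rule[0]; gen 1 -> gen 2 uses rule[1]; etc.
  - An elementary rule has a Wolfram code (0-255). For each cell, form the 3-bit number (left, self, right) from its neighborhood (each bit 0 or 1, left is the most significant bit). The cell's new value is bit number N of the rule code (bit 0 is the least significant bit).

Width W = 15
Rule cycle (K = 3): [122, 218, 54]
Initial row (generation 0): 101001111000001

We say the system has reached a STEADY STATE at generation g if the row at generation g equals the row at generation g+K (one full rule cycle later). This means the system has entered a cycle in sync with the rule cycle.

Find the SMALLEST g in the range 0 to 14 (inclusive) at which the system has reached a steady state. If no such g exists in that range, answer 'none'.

Gen 0: 101001111000001
Gen 1 (rule 122): 010111001100010
Gen 2 (rule 218): 100111111110101
Gen 3 (rule 54): 111000000001111
Gen 4 (rule 122): 101100000011001
Gen 5 (rule 218): 001110000111110
Gen 6 (rule 54): 010001001000001
Gen 7 (rule 122): 101010110100010
Gen 8 (rule 218): 000000110010101
Gen 9 (rule 54): 000001001111111
Gen 10 (rule 122): 000010111000001
Gen 11 (rule 218): 000100111100010
Gen 12 (rule 54): 001111000010111
Gen 13 (rule 122): 011001100101101
Gen 14 (rule 218): 111111111001100
Gen 15 (rule 54): 000000000110010
Gen 16 (rule 122): 000000001111101
Gen 17 (rule 218): 000000011111100

Answer: none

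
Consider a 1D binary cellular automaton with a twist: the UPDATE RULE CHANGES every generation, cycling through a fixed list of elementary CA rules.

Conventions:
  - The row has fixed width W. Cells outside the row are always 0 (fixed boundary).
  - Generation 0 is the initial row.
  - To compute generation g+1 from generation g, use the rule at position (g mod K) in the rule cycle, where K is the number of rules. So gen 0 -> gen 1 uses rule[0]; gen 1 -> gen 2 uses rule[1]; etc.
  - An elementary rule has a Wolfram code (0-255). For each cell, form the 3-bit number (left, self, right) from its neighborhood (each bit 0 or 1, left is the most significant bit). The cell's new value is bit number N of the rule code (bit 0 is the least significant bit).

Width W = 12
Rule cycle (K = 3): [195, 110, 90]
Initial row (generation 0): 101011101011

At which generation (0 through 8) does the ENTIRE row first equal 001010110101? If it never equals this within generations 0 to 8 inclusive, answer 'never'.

Gen 0: 101011101011
Gen 1 (rule 195): 000001100001
Gen 2 (rule 110): 000011100011
Gen 3 (rule 90): 000110110111
Gen 4 (rule 195): 111010010011
Gen 5 (rule 110): 101110110111
Gen 6 (rule 90): 001010110101
Gen 7 (rule 195): 110000010000
Gen 8 (rule 110): 110000110000

Answer: 6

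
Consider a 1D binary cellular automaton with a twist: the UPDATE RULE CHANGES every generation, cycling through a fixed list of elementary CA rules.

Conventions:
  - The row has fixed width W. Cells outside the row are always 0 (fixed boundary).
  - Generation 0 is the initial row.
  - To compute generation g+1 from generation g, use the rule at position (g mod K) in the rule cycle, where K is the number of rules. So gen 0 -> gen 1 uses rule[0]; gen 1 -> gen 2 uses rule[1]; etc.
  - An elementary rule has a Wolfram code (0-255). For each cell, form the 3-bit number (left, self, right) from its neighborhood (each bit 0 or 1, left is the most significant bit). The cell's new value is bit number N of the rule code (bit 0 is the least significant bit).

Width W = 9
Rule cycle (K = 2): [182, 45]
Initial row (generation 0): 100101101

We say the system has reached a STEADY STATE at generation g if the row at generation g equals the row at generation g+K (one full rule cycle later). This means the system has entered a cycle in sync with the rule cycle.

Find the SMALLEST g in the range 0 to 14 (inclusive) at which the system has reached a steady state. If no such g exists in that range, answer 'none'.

Gen 0: 100101101
Gen 1 (rule 182): 111110011
Gen 2 (rule 45): 100000010
Gen 3 (rule 182): 110000111
Gen 4 (rule 45): 100110100
Gen 5 (rule 182): 111001110
Gen 6 (rule 45): 100001000
Gen 7 (rule 182): 110011100
Gen 8 (rule 45): 100010001
Gen 9 (rule 182): 110111011
Gen 10 (rule 45): 101100110
Gen 11 (rule 182): 110011001
Gen 12 (rule 45): 100010001
Gen 13 (rule 182): 110111011
Gen 14 (rule 45): 101100110
Gen 15 (rule 182): 110011001
Gen 16 (rule 45): 100010001

Answer: none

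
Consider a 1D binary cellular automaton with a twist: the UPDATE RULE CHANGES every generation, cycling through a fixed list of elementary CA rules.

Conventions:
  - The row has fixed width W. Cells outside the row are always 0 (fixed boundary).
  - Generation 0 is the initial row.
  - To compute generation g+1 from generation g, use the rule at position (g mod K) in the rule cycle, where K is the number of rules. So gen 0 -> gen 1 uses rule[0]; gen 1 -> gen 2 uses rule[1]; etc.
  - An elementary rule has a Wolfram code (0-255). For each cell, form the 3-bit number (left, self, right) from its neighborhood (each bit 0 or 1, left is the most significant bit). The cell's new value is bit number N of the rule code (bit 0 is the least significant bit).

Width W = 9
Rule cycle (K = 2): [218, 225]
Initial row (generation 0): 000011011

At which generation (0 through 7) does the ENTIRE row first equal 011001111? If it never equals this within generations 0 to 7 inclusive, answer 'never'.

Gen 0: 000011011
Gen 1 (rule 218): 000111011
Gen 2 (rule 225): 110011101
Gen 3 (rule 218): 111111100
Gen 4 (rule 225): 011111101
Gen 5 (rule 218): 111111100
Gen 6 (rule 225): 011111101
Gen 7 (rule 218): 111111100

Answer: never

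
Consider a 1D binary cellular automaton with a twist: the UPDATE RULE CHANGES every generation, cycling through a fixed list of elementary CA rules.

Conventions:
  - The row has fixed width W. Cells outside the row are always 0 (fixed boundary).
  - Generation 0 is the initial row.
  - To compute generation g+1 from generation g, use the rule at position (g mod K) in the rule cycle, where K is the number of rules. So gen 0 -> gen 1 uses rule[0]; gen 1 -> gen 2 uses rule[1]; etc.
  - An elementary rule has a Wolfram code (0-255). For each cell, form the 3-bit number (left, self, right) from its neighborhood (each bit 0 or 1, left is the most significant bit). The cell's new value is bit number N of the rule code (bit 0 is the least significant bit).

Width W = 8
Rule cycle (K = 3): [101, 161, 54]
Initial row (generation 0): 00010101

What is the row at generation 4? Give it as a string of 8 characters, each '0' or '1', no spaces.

Answer: 00010101

Derivation:
Gen 0: 00010101
Gen 1 (rule 101): 11011111
Gen 2 (rule 161): 00101110
Gen 3 (rule 54): 01110001
Gen 4 (rule 101): 00010101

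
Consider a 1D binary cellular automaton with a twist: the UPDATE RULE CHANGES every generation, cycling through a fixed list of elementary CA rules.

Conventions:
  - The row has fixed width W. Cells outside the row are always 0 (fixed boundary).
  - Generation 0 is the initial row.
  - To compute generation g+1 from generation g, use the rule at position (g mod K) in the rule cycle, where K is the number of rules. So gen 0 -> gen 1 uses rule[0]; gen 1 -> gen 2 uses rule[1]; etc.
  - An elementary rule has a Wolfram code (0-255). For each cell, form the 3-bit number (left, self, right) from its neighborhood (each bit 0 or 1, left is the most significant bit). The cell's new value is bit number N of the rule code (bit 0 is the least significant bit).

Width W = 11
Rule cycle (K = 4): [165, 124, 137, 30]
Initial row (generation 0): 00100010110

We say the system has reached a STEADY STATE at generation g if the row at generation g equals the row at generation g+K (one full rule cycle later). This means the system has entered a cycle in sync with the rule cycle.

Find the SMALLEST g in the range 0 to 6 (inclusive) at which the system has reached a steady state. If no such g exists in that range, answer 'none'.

Answer: none

Derivation:
Gen 0: 00100010110
Gen 1 (rule 165): 10101011000
Gen 2 (rule 124): 11111111100
Gen 3 (rule 137): 11111111001
Gen 4 (rule 30): 10000000111
Gen 5 (rule 165): 10111110010
Gen 6 (rule 124): 11100011011
Gen 7 (rule 137): 11001010010
Gen 8 (rule 30): 10111011111
Gen 9 (rule 165): 11010101110
Gen 10 (rule 124): 11111111011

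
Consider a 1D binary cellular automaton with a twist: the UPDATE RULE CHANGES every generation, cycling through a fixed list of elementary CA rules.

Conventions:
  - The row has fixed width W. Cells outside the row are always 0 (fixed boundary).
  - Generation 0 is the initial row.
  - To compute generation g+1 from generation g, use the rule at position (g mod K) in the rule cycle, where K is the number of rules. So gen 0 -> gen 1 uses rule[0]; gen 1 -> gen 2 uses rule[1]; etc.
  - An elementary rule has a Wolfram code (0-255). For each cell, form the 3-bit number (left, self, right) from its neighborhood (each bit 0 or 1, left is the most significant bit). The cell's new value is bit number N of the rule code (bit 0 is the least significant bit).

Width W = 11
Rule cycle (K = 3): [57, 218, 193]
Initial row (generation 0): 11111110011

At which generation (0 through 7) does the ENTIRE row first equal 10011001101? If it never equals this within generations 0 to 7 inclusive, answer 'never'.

Answer: never

Derivation:
Gen 0: 11111110011
Gen 1 (rule 57): 10000001010
Gen 2 (rule 218): 01000010001
Gen 3 (rule 193): 00011000100
Gen 4 (rule 57): 11010110011
Gen 5 (rule 218): 11000111111
Gen 6 (rule 193): 01010011111
Gen 7 (rule 57): 00101010000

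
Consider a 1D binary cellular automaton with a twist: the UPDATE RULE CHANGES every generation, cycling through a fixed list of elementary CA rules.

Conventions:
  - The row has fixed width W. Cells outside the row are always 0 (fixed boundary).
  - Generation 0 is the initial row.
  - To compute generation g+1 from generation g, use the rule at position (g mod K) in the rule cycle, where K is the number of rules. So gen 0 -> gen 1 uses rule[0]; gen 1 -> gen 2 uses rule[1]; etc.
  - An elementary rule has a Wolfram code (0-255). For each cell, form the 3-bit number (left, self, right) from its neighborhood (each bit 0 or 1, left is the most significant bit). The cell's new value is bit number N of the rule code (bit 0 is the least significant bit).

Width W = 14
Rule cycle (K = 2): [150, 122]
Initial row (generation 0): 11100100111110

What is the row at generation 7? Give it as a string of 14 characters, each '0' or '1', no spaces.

Gen 0: 11100100111110
Gen 1 (rule 150): 01011111011101
Gen 2 (rule 122): 10110001110110
Gen 3 (rule 150): 10001010100001
Gen 4 (rule 122): 01010101010010
Gen 5 (rule 150): 11010101011111
Gen 6 (rule 122): 11101010110001
Gen 7 (rule 150): 01001010001011

Answer: 01001010001011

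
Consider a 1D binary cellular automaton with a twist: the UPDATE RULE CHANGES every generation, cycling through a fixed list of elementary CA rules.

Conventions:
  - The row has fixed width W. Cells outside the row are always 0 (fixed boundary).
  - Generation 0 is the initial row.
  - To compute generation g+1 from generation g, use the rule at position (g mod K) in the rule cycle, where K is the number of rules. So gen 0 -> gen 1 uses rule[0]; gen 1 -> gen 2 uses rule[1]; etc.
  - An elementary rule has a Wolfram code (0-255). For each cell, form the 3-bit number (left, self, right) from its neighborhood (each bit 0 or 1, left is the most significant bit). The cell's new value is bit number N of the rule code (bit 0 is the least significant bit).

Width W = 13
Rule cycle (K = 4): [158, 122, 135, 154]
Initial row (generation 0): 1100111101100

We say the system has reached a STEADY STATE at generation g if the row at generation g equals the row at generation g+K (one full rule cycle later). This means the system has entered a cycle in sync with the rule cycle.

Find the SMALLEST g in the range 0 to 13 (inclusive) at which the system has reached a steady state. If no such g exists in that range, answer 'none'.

Answer: none

Derivation:
Gen 0: 1100111101100
Gen 1 (rule 158): 1011111001010
Gen 2 (rule 122): 0110001110101
Gen 3 (rule 135): 1000110100101
Gen 4 (rule 154): 0101100011000
Gen 5 (rule 158): 1101010110100
Gen 6 (rule 122): 1110101111010
Gen 7 (rule 135): 0100100110010
Gen 8 (rule 154): 1011011101101
Gen 9 (rule 158): 1010011001001
Gen 10 (rule 122): 0101111110110
Gen 11 (rule 135): 1100111100000
Gen 12 (rule 154): 1011111010000
Gen 13 (rule 158): 1011110011000
Gen 14 (rule 122): 0110011111100
Gen 15 (rule 135): 1000101111001
Gen 16 (rule 154): 0101001110110
Gen 17 (rule 158): 1101111100101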